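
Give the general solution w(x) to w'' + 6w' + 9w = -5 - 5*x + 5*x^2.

Characteristic equation r² + 6r + 9 = 0 has discriminant (6)² - 4·(9) = 0, so r = -3 is a repeated root.
Hence w_h = (C1 + C2*x)*exp(-3*x).
For the particular solution try w_p = A0 + A1*x + A2*x^2. Substituting and matching coefficients of each power of x gives A0 = 5/27, A1 = -35/27, A2 = 5/9, so w_p = 5/27 - 35*x/27 + 5*x^2/9.

w = 5/27 - 35*x/27 + 5*x**2/9 + C1*exp(-3*x) + C2*x*exp(-3*x)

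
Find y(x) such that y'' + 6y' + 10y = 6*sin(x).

Characteristic equation r² + 6r + 10 = 0 has discriminant (6)² - 4·(10) = -4 < 0, so r = -3 ± i.
Hence y_h = C1*cos(x)*exp(-3*x) + C2*exp(-3*x)*sin(x).
Try y_p = A*cos(x) + B*sin(x). Substituting and equating the coefficients of cos(x) and sin(x) gives A = -4/13, B = 6/13, so y_p = -4*cos(x)/13 + 6*sin(x)/13.

y = -4*cos(x)/13 + 6*sin(x)/13 + C1*cos(x)*exp(-3*x) + C2*exp(-3*x)*sin(x)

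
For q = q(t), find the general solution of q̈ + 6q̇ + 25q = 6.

Characteristic equation r² + 6r + 25 = 0 has discriminant (6)² - 4·(25) = -64 < 0, so r = -3 ± 4i.
Hence q_h = C1*cos(4*t)*exp(-3*t) + C2*exp(-3*t)*sin(4*t).
For the particular solution try q_p = A0. Substituting and matching coefficients of each power of t gives A0 = 6/25, so q_p = 6/25.

q = 6/25 + C1*cos(4*t)*exp(-3*t) + C2*exp(-3*t)*sin(4*t)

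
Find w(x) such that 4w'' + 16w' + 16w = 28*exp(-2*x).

Divide through by 4: w'' + 4w' + 4w = 7*exp(-2*x).
Characteristic equation r² + 4r + 4 = 0 has discriminant (4)² - 4·(4) = 0, so r = -2 is a repeated root.
Hence w_h = (C1 + C2*x)*exp(-2*x).
Since exp(-2*x) solves the homogeneous equation (r = -2 is a root of multiplicity 2), multiply the trial by x^2. Try w_p = A*x^2*exp(-2*x). Substituting into the equation and dividing by exp(-2*x) gives A = 7/2, so w_p = 7*x^2*exp(-2*x)/2.

w = C1*exp(-2*x) + 7*x**2*exp(-2*x)/2 + C2*x*exp(-2*x)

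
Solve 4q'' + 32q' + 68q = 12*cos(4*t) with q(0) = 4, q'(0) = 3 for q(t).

q = 3*cos(4*t)/1025 + 96*sin(4*t)/1025 + 4097*cos(t)*exp(-4*t)/1025 + 19079*exp(-4*t)*sin(t)/1025

Divide through by 4: q'' + 8q' + 17q = 3*cos(4*t).
Characteristic equation r² + 8r + 17 = 0 has discriminant (8)² - 4·(17) = -4 < 0, so r = -4 ± i.
Hence q_h = C1*cos(t)*exp(-4*t) + C2*exp(-4*t)*sin(t).
Try q_p = A*cos(4*t) + B*sin(4*t). Substituting and equating the coefficients of cos(4t) and sin(4t) gives A = 3/1025, B = 96/1025, so q_p = 3*cos(4*t)/1025 + 96*sin(4*t)/1025.
General solution: q = 3*cos(4*t)/1025 + 96*sin(4*t)/1025 + C1*cos(t)*exp(-4*t) + C2*exp(-4*t)*sin(t).
Apply the initial conditions: q(0) = 3/1025 + C1 = 4 and q'(0) = 384/1025 + C2 - 4*C1 = 3. Solving gives C1 = 4097/1025, C2 = 19079/1025.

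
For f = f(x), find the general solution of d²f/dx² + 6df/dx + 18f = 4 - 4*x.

Characteristic equation r² + 6r + 18 = 0 has discriminant (6)² - 4·(18) = -36 < 0, so r = -3 ± 3i.
Hence f_h = C1*cos(3*x)*exp(-3*x) + C2*exp(-3*x)*sin(3*x).
For the particular solution try f_p = A0 + A1*x. Substituting and matching coefficients of each power of x gives A0 = 8/27, A1 = -2/9, so f_p = 8/27 - 2*x/9.

f = 8/27 - 2*x/9 + C1*cos(3*x)*exp(-3*x) + C2*exp(-3*x)*sin(3*x)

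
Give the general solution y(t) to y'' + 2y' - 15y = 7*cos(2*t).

y = -133*cos(2*t)/377 + 28*sin(2*t)/377 + C1*exp(-5*t) + C2*exp(3*t)

Characteristic equation r² + 2r - 15 = 0 factors as (r + 5)(r - 3) = 0, so r = -5, 3.
Hence y_h = C1*exp(-5*t) + C2*exp(3*t).
Try y_p = A*cos(2*t) + B*sin(2*t). Substituting and equating the coefficients of cos(2t) and sin(2t) gives A = -133/377, B = 28/377, so y_p = -133*cos(2*t)/377 + 28*sin(2*t)/377.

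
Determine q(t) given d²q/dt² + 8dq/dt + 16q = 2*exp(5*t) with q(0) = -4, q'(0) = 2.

q = -326*exp(-4*t)/81 + 2*exp(5*t)/81 - 128*t*exp(-4*t)/9

Characteristic equation r² + 8r + 16 = 0 has discriminant (8)² - 4·(16) = 0, so r = -4 is a repeated root.
Hence q_h = (C1 + C2*t)*exp(-4*t).
Try q_p = A*exp(5*t). Substituting into the equation and dividing by exp(5*t) gives A = 2/81, so q_p = 2*exp(5*t)/81.
General solution: q = 2*exp(5*t)/81 + C1*exp(-4*t) + C2*t*exp(-4*t).
Apply the initial conditions: q(0) = 2/81 + C1 = -4 and q'(0) = 10/81 + C2 - 4*C1 = 2. Solving gives C1 = -326/81, C2 = -128/9.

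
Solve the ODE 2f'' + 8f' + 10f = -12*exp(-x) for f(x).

f = -3*exp(-x) + C1*cos(x)*exp(-2*x) + C2*exp(-2*x)*sin(x)

Divide through by 2: f'' + 4f' + 5f = -6*exp(-x).
Characteristic equation r² + 4r + 5 = 0 has discriminant (4)² - 4·(5) = -4 < 0, so r = -2 ± i.
Hence f_h = C1*cos(x)*exp(-2*x) + C2*exp(-2*x)*sin(x).
Try f_p = A*exp(-x). Substituting into the equation and dividing by exp(-x) gives A = -3, so f_p = -3*exp(-x).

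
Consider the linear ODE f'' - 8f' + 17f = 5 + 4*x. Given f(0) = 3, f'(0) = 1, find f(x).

f = 117/289 + 4*x/17 - 2779*exp(4*x)*sin(x)/289 + 750*cos(x)*exp(4*x)/289

Characteristic equation r² - 8r + 17 = 0 has discriminant (-8)² - 4·(17) = -4 < 0, so r = 4 ± i.
Hence f_h = C1*cos(x)*exp(4*x) + C2*exp(4*x)*sin(x).
For the particular solution try f_p = A0 + A1*x. Substituting and matching coefficients of each power of x gives A0 = 117/289, A1 = 4/17, so f_p = 117/289 + 4*x/17.
General solution: f = 117/289 + 4*x/17 + C1*cos(x)*exp(4*x) + C2*exp(4*x)*sin(x).
Apply the initial conditions: f(0) = 117/289 + C1 = 3 and f'(0) = 4/17 + C2 + 4*C1 = 1. Solving gives C1 = 750/289, C2 = -2779/289.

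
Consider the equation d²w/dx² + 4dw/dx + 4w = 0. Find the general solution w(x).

Characteristic equation r² + 4r + 4 = 0 has discriminant (4)² - 4·(4) = 0, so r = -2 is a repeated root.
Hence w_h = (C1 + C2*x)*exp(-2*x).

w = C1*exp(-2*x) + C2*x*exp(-2*x)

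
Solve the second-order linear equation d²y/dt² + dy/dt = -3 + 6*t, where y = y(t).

y = C2 - 9*t + 3*t**2 + C1*exp(-t)

Characteristic equation r² + r = 0 factors as (r + 1)r = 0, so r = -1, 0.
Hence y_h = C1*exp(-t) + C2.
Since 0 is a characteristic root (multiplicity 1), multiply the polynomial trial by t: try y_p = t*(A0 + A1*t). Substituting and matching coefficients of each power of t gives A0 = -9, A1 = 3, so y_p = -9*t + 3*t^2.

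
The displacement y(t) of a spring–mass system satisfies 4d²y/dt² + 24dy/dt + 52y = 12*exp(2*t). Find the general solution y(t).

Divide through by 4: y'' + 6y' + 13y = 3*exp(2*t).
Characteristic equation r² + 6r + 13 = 0 has discriminant (6)² - 4·(13) = -16 < 0, so r = -3 ± 2i.
Hence y_h = C1*cos(2*t)*exp(-3*t) + C2*exp(-3*t)*sin(2*t).
Try y_p = A*exp(2*t). Substituting into the equation and dividing by exp(2*t) gives A = 3/29, so y_p = 3*exp(2*t)/29.

y = 3*exp(2*t)/29 + C1*cos(2*t)*exp(-3*t) + C2*exp(-3*t)*sin(2*t)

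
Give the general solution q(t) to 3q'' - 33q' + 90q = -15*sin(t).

q = -145*sin(t)/962 - 55*cos(t)/962 + C1*exp(6*t) + C2*exp(5*t)

Divide through by 3: q'' - 11q' + 30q = -5*sin(t).
Characteristic equation r² - 11r + 30 = 0 factors as (r - 6)(r - 5) = 0, so r = 6, 5.
Hence q_h = C1*exp(6*t) + C2*exp(5*t).
Try q_p = A*cos(t) + B*sin(t). Substituting and equating the coefficients of cos(t) and sin(t) gives A = -55/962, B = -145/962, so q_p = -145*sin(t)/962 - 55*cos(t)/962.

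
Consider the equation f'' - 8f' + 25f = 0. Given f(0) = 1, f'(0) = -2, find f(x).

f = cos(3*x)*exp(4*x) - 2*exp(4*x)*sin(3*x)

Characteristic equation r² - 8r + 25 = 0 has discriminant (-8)² - 4·(25) = -36 < 0, so r = 4 ± 3i.
Hence f_h = C1*cos(3*x)*exp(4*x) + C2*exp(4*x)*sin(3*x).
Apply the initial conditions: f(0) = C1 = 1 and f'(0) = 3*C2 + 4*C1 = -2. Solving gives C1 = 1, C2 = -2.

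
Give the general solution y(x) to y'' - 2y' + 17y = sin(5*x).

Characteristic equation r² - 2r + 17 = 0 has discriminant (-2)² - 4·(17) = -64 < 0, so r = 1 ± 4i.
Hence y_h = C1*cos(4*x)*exp(x) + C2*exp(x)*sin(4*x).
Try y_p = A*cos(5*x) + B*sin(5*x). Substituting and equating the coefficients of cos(5x) and sin(5x) gives A = 5/82, B = -2/41, so y_p = -2*sin(5*x)/41 + 5*cos(5*x)/82.

y = -2*sin(5*x)/41 + 5*cos(5*x)/82 + C1*cos(4*x)*exp(x) + C2*exp(x)*sin(4*x)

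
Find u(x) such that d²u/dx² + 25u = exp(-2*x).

Characteristic equation r² + 25 = 0 has discriminant (0)² - 4·(25) = -100 < 0, so r = ± 5i.
Hence u_h = C1*cos(5*x) + C2*sin(5*x).
Try u_p = A*exp(-2*x). Substituting into the equation and dividing by exp(-2*x) gives A = 1/29, so u_p = exp(-2*x)/29.

u = exp(-2*x)/29 + C1*cos(5*x) + C2*sin(5*x)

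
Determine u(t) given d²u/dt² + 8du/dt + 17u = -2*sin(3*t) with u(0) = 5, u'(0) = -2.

Characteristic equation r² + 8r + 17 = 0 has discriminant (8)² - 4·(17) = -4 < 0, so r = -4 ± i.
Hence u_h = C1*cos(t)*exp(-4*t) + C2*exp(-4*t)*sin(t).
Try u_p = A*cos(3*t) + B*sin(3*t). Substituting and equating the coefficients of cos(3t) and sin(3t) gives A = 3/40, B = -1/40, so u_p = -sin(3*t)/40 + 3*cos(3*t)/40.
General solution: u = -sin(3*t)/40 + 3*cos(3*t)/40 + C1*cos(t)*exp(-4*t) + C2*exp(-4*t)*sin(t).
Apply the initial conditions: u(0) = 3/40 + C1 = 5 and u'(0) = -3/40 + C2 - 4*C1 = -2. Solving gives C1 = 197/40, C2 = 711/40.

u = -sin(3*t)/40 + 3*cos(3*t)/40 + 197*cos(t)*exp(-4*t)/40 + 711*exp(-4*t)*sin(t)/40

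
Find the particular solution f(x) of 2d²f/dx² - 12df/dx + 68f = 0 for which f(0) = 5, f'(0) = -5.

f = -4*exp(3*x)*sin(5*x) + 5*cos(5*x)*exp(3*x)

Divide through by 2: f'' - 6f' + 34f = 0.
Characteristic equation r² - 6r + 34 = 0 has discriminant (-6)² - 4·(34) = -100 < 0, so r = 3 ± 5i.
Hence f_h = C1*cos(5*x)*exp(3*x) + C2*exp(3*x)*sin(5*x).
Apply the initial conditions: f(0) = C1 = 5 and f'(0) = 3*C1 + 5*C2 = -5. Solving gives C1 = 5, C2 = -4.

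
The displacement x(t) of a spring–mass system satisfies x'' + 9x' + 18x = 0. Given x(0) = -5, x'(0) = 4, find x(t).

Characteristic equation r² + 9r + 18 = 0 factors as (r + 3)(r + 6) = 0, so r = -3, -6.
Hence x_h = C1*exp(-3*t) + C2*exp(-6*t).
Apply the initial conditions: x(0) = C1 + C2 = -5 and x'(0) = -6*C2 - 3*C1 = 4. Solving gives C1 = -26/3, C2 = 11/3.

x = -26*exp(-3*t)/3 + 11*exp(-6*t)/3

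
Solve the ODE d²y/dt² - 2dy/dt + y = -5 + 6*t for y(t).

Characteristic equation r² - 2r + 1 = 0 has discriminant (-2)² - 4·(1) = 0, so r = 1 is a repeated root.
Hence y_h = (C1 + C2*t)*exp(t).
For the particular solution try y_p = A0 + A1*t. Substituting and matching coefficients of each power of t gives A0 = 7, A1 = 6, so y_p = 7 + 6*t.

y = 7 + 6*t + C1*exp(t) + C2*t*exp(t)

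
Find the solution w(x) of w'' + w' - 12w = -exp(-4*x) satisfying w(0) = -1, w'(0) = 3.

w = -41*exp(-4*x)/49 - 8*exp(3*x)/49 + x*exp(-4*x)/7

Characteristic equation r² + r - 12 = 0 factors as (r + 4)(r - 3) = 0, so r = -4, 3.
Hence w_h = C1*exp(-4*x) + C2*exp(3*x).
Since exp(-4*x) solves the homogeneous equation (r = -4 is a root of multiplicity 1), multiply the trial by x. Try w_p = A*x*exp(-4*x). Substituting into the equation and dividing by exp(-4*x) gives A = 1/7, so w_p = x*exp(-4*x)/7.
General solution: w = C1*exp(-4*x) + C2*exp(3*x) + x*exp(-4*x)/7.
Apply the initial conditions: w(0) = C1 + C2 = -1 and w'(0) = 1/7 - 4*C1 + 3*C2 = 3. Solving gives C1 = -41/49, C2 = -8/49.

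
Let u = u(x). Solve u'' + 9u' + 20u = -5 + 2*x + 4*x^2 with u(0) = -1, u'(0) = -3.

u = -117/500 - 27*exp(-4*x)/4 - 2*x/25 + x**2/5 + 748*exp(-5*x)/125

Characteristic equation r² + 9r + 20 = 0 factors as (r + 4)(r + 5) = 0, so r = -4, -5.
Hence u_h = C1*exp(-4*x) + C2*exp(-5*x).
For the particular solution try u_p = A0 + A1*x + A2*x^2. Substituting and matching coefficients of each power of x gives A0 = -117/500, A1 = -2/25, A2 = 1/5, so u_p = -117/500 - 2*x/25 + x^2/5.
General solution: u = -117/500 - 2*x/25 + x^2/5 + C1*exp(-4*x) + C2*exp(-5*x).
Apply the initial conditions: u(0) = -117/500 + C1 + C2 = -1 and u'(0) = -2/25 - 5*C2 - 4*C1 = -3. Solving gives C1 = -27/4, C2 = 748/125.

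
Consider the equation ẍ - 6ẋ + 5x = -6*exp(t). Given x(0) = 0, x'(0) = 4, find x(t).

x = -5*exp(t)/8 + 5*exp(5*t)/8 + 3*t*exp(t)/2

Characteristic equation r² - 6r + 5 = 0 factors as (r - 5)(r - 1) = 0, so r = 5, 1.
Hence x_h = C1*exp(5*t) + C2*exp(t).
Since exp(t) solves the homogeneous equation (r = 1 is a root of multiplicity 1), multiply the trial by t. Try x_p = A*t*exp(t). Substituting into the equation and dividing by exp(t) gives A = 3/2, so x_p = 3*t*exp(t)/2.
General solution: x = C1*exp(5*t) + C2*exp(t) + 3*t*exp(t)/2.
Apply the initial conditions: x(0) = C1 + C2 = 0 and x'(0) = 3/2 + C2 + 5*C1 = 4. Solving gives C1 = 5/8, C2 = -5/8.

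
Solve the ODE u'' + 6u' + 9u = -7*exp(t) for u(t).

Characteristic equation r² + 6r + 9 = 0 has discriminant (6)² - 4·(9) = 0, so r = -3 is a repeated root.
Hence u_h = (C1 + C2*t)*exp(-3*t).
Try u_p = A*exp(t). Substituting into the equation and dividing by exp(t) gives A = -7/16, so u_p = -7*exp(t)/16.

u = -7*exp(t)/16 + C1*exp(-3*t) + C2*t*exp(-3*t)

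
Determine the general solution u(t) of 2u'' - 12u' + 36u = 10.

Divide through by 2: u'' - 6u' + 18u = 5.
Characteristic equation r² - 6r + 18 = 0 has discriminant (-6)² - 4·(18) = -36 < 0, so r = 3 ± 3i.
Hence u_h = C1*cos(3*t)*exp(3*t) + C2*exp(3*t)*sin(3*t).
For the particular solution try u_p = A0. Substituting and matching coefficients of each power of t gives A0 = 5/18, so u_p = 5/18.

u = 5/18 + C1*cos(3*t)*exp(3*t) + C2*exp(3*t)*sin(3*t)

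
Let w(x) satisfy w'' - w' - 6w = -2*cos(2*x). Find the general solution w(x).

Characteristic equation r² - r - 6 = 0 factors as (r - 3)(r + 2) = 0, so r = 3, -2.
Hence w_h = C1*exp(3*x) + C2*exp(-2*x).
Try w_p = A*cos(2*x) + B*sin(2*x). Substituting and equating the coefficients of cos(2x) and sin(2x) gives A = 5/26, B = 1/26, so w_p = sin(2*x)/26 + 5*cos(2*x)/26.

w = sin(2*x)/26 + 5*cos(2*x)/26 + C1*exp(3*x) + C2*exp(-2*x)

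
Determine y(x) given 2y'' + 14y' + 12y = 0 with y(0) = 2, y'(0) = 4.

Divide through by 2: y'' + 7y' + 6y = 0.
Characteristic equation r² + 7r + 6 = 0 factors as (r + 6)(r + 1) = 0, so r = -6, -1.
Hence y_h = C1*exp(-6*x) + C2*exp(-x).
Apply the initial conditions: y(0) = C1 + C2 = 2 and y'(0) = -C2 - 6*C1 = 4. Solving gives C1 = -6/5, C2 = 16/5.

y = -6*exp(-6*x)/5 + 16*exp(-x)/5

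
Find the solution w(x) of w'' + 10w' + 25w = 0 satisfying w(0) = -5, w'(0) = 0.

Characteristic equation r² + 10r + 25 = 0 has discriminant (10)² - 4·(25) = 0, so r = -5 is a repeated root.
Hence w_h = (C1 + C2*x)*exp(-5*x).
Apply the initial conditions: w(0) = C1 = -5 and w'(0) = C2 - 5*C1 = 0. Solving gives C1 = -5, C2 = -25.

w = -5*exp(-5*x) - 25*x*exp(-5*x)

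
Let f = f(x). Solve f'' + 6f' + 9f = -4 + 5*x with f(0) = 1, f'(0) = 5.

f = -22/27 + 5*x/9 + 49*exp(-3*x)/27 + 89*x*exp(-3*x)/9

Characteristic equation r² + 6r + 9 = 0 has discriminant (6)² - 4·(9) = 0, so r = -3 is a repeated root.
Hence f_h = (C1 + C2*x)*exp(-3*x).
For the particular solution try f_p = A0 + A1*x. Substituting and matching coefficients of each power of x gives A0 = -22/27, A1 = 5/9, so f_p = -22/27 + 5*x/9.
General solution: f = -22/27 + 5*x/9 + C1*exp(-3*x) + C2*x*exp(-3*x).
Apply the initial conditions: f(0) = -22/27 + C1 = 1 and f'(0) = 5/9 + C2 - 3*C1 = 5. Solving gives C1 = 49/27, C2 = 89/9.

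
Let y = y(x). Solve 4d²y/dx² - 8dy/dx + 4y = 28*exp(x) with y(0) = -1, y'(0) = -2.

y = -exp(x) - x*exp(x) + 7*x**2*exp(x)/2

Divide through by 4: y'' - 2y' + y = 7*exp(x).
Characteristic equation r² - 2r + 1 = 0 has discriminant (-2)² - 4·(1) = 0, so r = 1 is a repeated root.
Hence y_h = (C1 + C2*x)*exp(x).
Since exp(x) solves the homogeneous equation (r = 1 is a root of multiplicity 2), multiply the trial by x^2. Try y_p = A*x^2*exp(x). Substituting into the equation and dividing by exp(x) gives A = 7/2, so y_p = 7*x^2*exp(x)/2.
General solution: y = C1*exp(x) + 7*x^2*exp(x)/2 + C2*x*exp(x).
Apply the initial conditions: y(0) = C1 = -1 and y'(0) = C1 + C2 = -2. Solving gives C1 = -1, C2 = -1.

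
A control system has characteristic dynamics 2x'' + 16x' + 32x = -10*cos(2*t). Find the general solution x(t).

Divide through by 2: x'' + 8x' + 16x = -5*cos(2*t).
Characteristic equation r² + 8r + 16 = 0 has discriminant (8)² - 4·(16) = 0, so r = -4 is a repeated root.
Hence x_h = (C1 + C2*t)*exp(-4*t).
Try x_p = A*cos(2*t) + B*sin(2*t). Substituting and equating the coefficients of cos(2t) and sin(2t) gives A = -3/20, B = -1/5, so x_p = -3*cos(2*t)/20 - sin(2*t)/5.

x = -3*cos(2*t)/20 - sin(2*t)/5 + C1*exp(-4*t) + C2*t*exp(-4*t)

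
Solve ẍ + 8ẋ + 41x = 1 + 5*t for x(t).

x = 1/1681 + 5*t/41 + C1*cos(5*t)*exp(-4*t) + C2*exp(-4*t)*sin(5*t)

Characteristic equation r² + 8r + 41 = 0 has discriminant (8)² - 4·(41) = -100 < 0, so r = -4 ± 5i.
Hence x_h = C1*cos(5*t)*exp(-4*t) + C2*exp(-4*t)*sin(5*t).
For the particular solution try x_p = A0 + A1*t. Substituting and matching coefficients of each power of t gives A0 = 1/1681, A1 = 5/41, so x_p = 1/1681 + 5*t/41.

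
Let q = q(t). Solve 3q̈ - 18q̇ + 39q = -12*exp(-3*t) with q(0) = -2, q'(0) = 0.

q = -exp(-3*t)/10 - 19*cos(2*t)*exp(3*t)/10 + 27*exp(3*t)*sin(2*t)/10

Divide through by 3: q'' - 6q' + 13q = -4*exp(-3*t).
Characteristic equation r² - 6r + 13 = 0 has discriminant (-6)² - 4·(13) = -16 < 0, so r = 3 ± 2i.
Hence q_h = C1*cos(2*t)*exp(3*t) + C2*exp(3*t)*sin(2*t).
Try q_p = A*exp(-3*t). Substituting into the equation and dividing by exp(-3*t) gives A = -1/10, so q_p = -exp(-3*t)/10.
General solution: q = -exp(-3*t)/10 + C1*cos(2*t)*exp(3*t) + C2*exp(3*t)*sin(2*t).
Apply the initial conditions: q(0) = -1/10 + C1 = -2 and q'(0) = 3/10 + 2*C2 + 3*C1 = 0. Solving gives C1 = -19/10, C2 = 27/10.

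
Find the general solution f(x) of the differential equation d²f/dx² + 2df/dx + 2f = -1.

f = -1/2 + C1*cos(x)*exp(-x) + C2*exp(-x)*sin(x)

Characteristic equation r² + 2r + 2 = 0 has discriminant (2)² - 4·(2) = -4 < 0, so r = -1 ± i.
Hence f_h = C1*cos(x)*exp(-x) + C2*exp(-x)*sin(x).
For the particular solution try f_p = A0. Substituting and matching coefficients of each power of x gives A0 = -1/2, so f_p = -1/2.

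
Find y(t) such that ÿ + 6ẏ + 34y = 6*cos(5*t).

Characteristic equation r² + 6r + 34 = 0 has discriminant (6)² - 4·(34) = -100 < 0, so r = -3 ± 5i.
Hence y_h = C1*cos(5*t)*exp(-3*t) + C2*exp(-3*t)*sin(5*t).
Try y_p = A*cos(5*t) + B*sin(5*t). Substituting and equating the coefficients of cos(5t) and sin(5t) gives A = 6/109, B = 20/109, so y_p = 6*cos(5*t)/109 + 20*sin(5*t)/109.

y = 6*cos(5*t)/109 + 20*sin(5*t)/109 + C1*cos(5*t)*exp(-3*t) + C2*exp(-3*t)*sin(5*t)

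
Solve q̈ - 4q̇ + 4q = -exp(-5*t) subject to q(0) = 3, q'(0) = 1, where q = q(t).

q = -exp(-5*t)/49 + 148*exp(2*t)/49 - 36*t*exp(2*t)/7

Characteristic equation r² - 4r + 4 = 0 has discriminant (-4)² - 4·(4) = 0, so r = 2 is a repeated root.
Hence q_h = (C1 + C2*t)*exp(2*t).
Try q_p = A*exp(-5*t). Substituting into the equation and dividing by exp(-5*t) gives A = -1/49, so q_p = -exp(-5*t)/49.
General solution: q = -exp(-5*t)/49 + C1*exp(2*t) + C2*t*exp(2*t).
Apply the initial conditions: q(0) = -1/49 + C1 = 3 and q'(0) = 5/49 + C2 + 2*C1 = 1. Solving gives C1 = 148/49, C2 = -36/7.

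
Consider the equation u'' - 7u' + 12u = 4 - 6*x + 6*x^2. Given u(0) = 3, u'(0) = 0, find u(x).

Characteristic equation r² - 7r + 12 = 0 factors as (r - 3)(r - 4) = 0, so r = 3, 4.
Hence u_h = C1*exp(3*x) + C2*exp(4*x).
For the particular solution try u_p = A0 + A1*x + A2*x^2. Substituting and matching coefficients of each power of x gives A0 = 43/144, A1 = 1/12, A2 = 1/2, so u_p = 43/144 + x^2/2 + x/12.
General solution: u = 43/144 + x^2/2 + x/12 + C1*exp(3*x) + C2*exp(4*x).
Apply the initial conditions: u(0) = 43/144 + C1 + C2 = 3 and u'(0) = 1/12 + 3*C1 + 4*C2 = 0. Solving gives C1 = 98/9, C2 = -131/16.

u = 43/144 + x**2/2 - 131*exp(4*x)/16 + x/12 + 98*exp(3*x)/9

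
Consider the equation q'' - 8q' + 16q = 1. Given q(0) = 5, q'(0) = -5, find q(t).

q = 1/16 + 79*exp(4*t)/16 - 99*t*exp(4*t)/4

Characteristic equation r² - 8r + 16 = 0 has discriminant (-8)² - 4·(16) = 0, so r = 4 is a repeated root.
Hence q_h = (C1 + C2*t)*exp(4*t).
For the particular solution try q_p = A0. Substituting and matching coefficients of each power of t gives A0 = 1/16, so q_p = 1/16.
General solution: q = 1/16 + C1*exp(4*t) + C2*t*exp(4*t).
Apply the initial conditions: q(0) = 1/16 + C1 = 5 and q'(0) = C2 + 4*C1 = -5. Solving gives C1 = 79/16, C2 = -99/4.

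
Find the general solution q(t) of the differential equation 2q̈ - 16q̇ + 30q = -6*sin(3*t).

Divide through by 2: q'' - 8q' + 15q = -3*sin(3*t).
Characteristic equation r² - 8r + 15 = 0 factors as (r - 5)(r - 3) = 0, so r = 5, 3.
Hence q_h = C1*exp(5*t) + C2*exp(3*t).
Try q_p = A*cos(3*t) + B*sin(3*t). Substituting and equating the coefficients of cos(3t) and sin(3t) gives A = -2/17, B = -1/34, so q_p = -2*cos(3*t)/17 - sin(3*t)/34.

q = -2*cos(3*t)/17 - sin(3*t)/34 + C1*exp(5*t) + C2*exp(3*t)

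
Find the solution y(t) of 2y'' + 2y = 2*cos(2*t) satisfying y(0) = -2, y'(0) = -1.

Divide through by 2: y'' + y = cos(2*t).
Characteristic equation r² + 1 = 0 has discriminant (0)² - 4·(1) = -4 < 0, so r = ± i.
Hence y_h = C1*cos(t) + C2*sin(t).
Try y_p = A*cos(2*t) + B*sin(2*t). Substituting and equating the coefficients of cos(2t) and sin(2t) gives A = -1/3, B = 0, so y_p = -cos(2*t)/3.
General solution: y = -cos(2*t)/3 + C1*cos(t) + C2*sin(t).
Apply the initial conditions: y(0) = -1/3 + C1 = -2 and y'(0) = C2 = -1. Solving gives C1 = -5/3, C2 = -1.

y = -sin(t) - 5*cos(t)/3 - cos(2*t)/3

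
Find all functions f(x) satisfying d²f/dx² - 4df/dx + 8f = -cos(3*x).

f = cos(3*x)/145 + 12*sin(3*x)/145 + C1*cos(2*x)*exp(2*x) + C2*exp(2*x)*sin(2*x)

Characteristic equation r² - 4r + 8 = 0 has discriminant (-4)² - 4·(8) = -16 < 0, so r = 2 ± 2i.
Hence f_h = C1*cos(2*x)*exp(2*x) + C2*exp(2*x)*sin(2*x).
Try f_p = A*cos(3*x) + B*sin(3*x). Substituting and equating the coefficients of cos(3x) and sin(3x) gives A = 1/145, B = 12/145, so f_p = cos(3*x)/145 + 12*sin(3*x)/145.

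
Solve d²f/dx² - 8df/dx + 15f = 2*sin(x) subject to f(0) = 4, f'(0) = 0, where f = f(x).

Characteristic equation r² - 8r + 15 = 0 factors as (r - 3)(r - 5) = 0, so r = 3, 5.
Hence f_h = C1*exp(3*x) + C2*exp(5*x).
Try f_p = A*cos(x) + B*sin(x). Substituting and equating the coefficients of cos(x) and sin(x) gives A = 4/65, B = 7/65, so f_p = 4*cos(x)/65 + 7*sin(x)/65.
General solution: f = 4*cos(x)/65 + 7*sin(x)/65 + C1*exp(3*x) + C2*exp(5*x).
Apply the initial conditions: f(0) = 4/65 + C1 + C2 = 4 and f'(0) = 7/65 + 3*C1 + 5*C2 = 0. Solving gives C1 = 99/10, C2 = -155/26.

f = -155*exp(5*x)/26 + 4*cos(x)/65 + 7*sin(x)/65 + 99*exp(3*x)/10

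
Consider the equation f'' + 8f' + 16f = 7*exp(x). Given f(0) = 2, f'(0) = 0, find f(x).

f = 7*exp(x)/25 + 43*exp(-4*x)/25 + 33*x*exp(-4*x)/5

Characteristic equation r² + 8r + 16 = 0 has discriminant (8)² - 4·(16) = 0, so r = -4 is a repeated root.
Hence f_h = (C1 + C2*x)*exp(-4*x).
Try f_p = A*exp(x). Substituting into the equation and dividing by exp(x) gives A = 7/25, so f_p = 7*exp(x)/25.
General solution: f = 7*exp(x)/25 + C1*exp(-4*x) + C2*x*exp(-4*x).
Apply the initial conditions: f(0) = 7/25 + C1 = 2 and f'(0) = 7/25 + C2 - 4*C1 = 0. Solving gives C1 = 43/25, C2 = 33/5.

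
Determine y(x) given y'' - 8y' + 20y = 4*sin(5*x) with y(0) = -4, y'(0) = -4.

Characteristic equation r² - 8r + 20 = 0 has discriminant (-8)² - 4·(20) = -16 < 0, so r = 4 ± 2i.
Hence y_h = C1*cos(2*x)*exp(4*x) + C2*exp(4*x)*sin(2*x).
Try y_p = A*cos(5*x) + B*sin(5*x). Substituting and equating the coefficients of cos(5x) and sin(5x) gives A = 32/325, B = -4/325, so y_p = -4*sin(5*x)/325 + 32*cos(5*x)/325.
General solution: y = -4*sin(5*x)/325 + 32*cos(5*x)/325 + C1*cos(2*x)*exp(4*x) + C2*exp(4*x)*sin(2*x).
Apply the initial conditions: y(0) = 32/325 + C1 = -4 and y'(0) = -4/65 + 2*C2 + 4*C1 = -4. Solving gives C1 = -1332/325, C2 = 2024/325.

y = -4*sin(5*x)/325 + 32*cos(5*x)/325 - 1332*cos(2*x)*exp(4*x)/325 + 2024*exp(4*x)*sin(2*x)/325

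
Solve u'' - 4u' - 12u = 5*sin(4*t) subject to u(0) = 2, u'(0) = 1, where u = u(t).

Characteristic equation r² - 4r - 12 = 0 factors as (r - 6)(r + 2) = 0, so r = 6, -2.
Hence u_h = C1*exp(6*t) + C2*exp(-2*t).
Try u_p = A*cos(4*t) + B*sin(4*t). Substituting and equating the coefficients of cos(4t) and sin(4t) gives A = 1/13, B = -7/52, so u_p = -7*sin(4*t)/52 + cos(4*t)/13.
General solution: u = -7*sin(4*t)/52 + cos(4*t)/13 + C1*exp(6*t) + C2*exp(-2*t).
Apply the initial conditions: u(0) = 1/13 + C1 + C2 = 2 and u'(0) = -7/13 - 2*C2 + 6*C1 = 1. Solving gives C1 = 35/52, C2 = 5/4.

u = -7*sin(4*t)/52 + cos(4*t)/13 + 5*exp(-2*t)/4 + 35*exp(6*t)/52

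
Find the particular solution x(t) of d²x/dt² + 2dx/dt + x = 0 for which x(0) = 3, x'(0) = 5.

Characteristic equation r² + 2r + 1 = 0 has discriminant (2)² - 4·(1) = 0, so r = -1 is a repeated root.
Hence x_h = (C1 + C2*t)*exp(-t).
Apply the initial conditions: x(0) = C1 = 3 and x'(0) = C2 - C1 = 5. Solving gives C1 = 3, C2 = 8.

x = 3*exp(-t) + 8*t*exp(-t)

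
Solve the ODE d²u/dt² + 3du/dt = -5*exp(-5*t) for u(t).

Characteristic equation r² + 3r = 0 factors as (r + 3)r = 0, so r = -3, 0.
Hence u_h = C1*exp(-3*t) + C2.
Try u_p = A*exp(-5*t). Substituting into the equation and dividing by exp(-5*t) gives A = -1/2, so u_p = -exp(-5*t)/2.

u = C2 - exp(-5*t)/2 + C1*exp(-3*t)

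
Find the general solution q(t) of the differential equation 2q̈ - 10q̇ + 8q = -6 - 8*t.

Divide through by 2: q'' - 5q' + 4q = -3 - 4*t.
Characteristic equation r² - 5r + 4 = 0 factors as (r - 4)(r - 1) = 0, so r = 4, 1.
Hence q_h = C1*exp(4*t) + C2*exp(t).
For the particular solution try q_p = A0 + A1*t. Substituting and matching coefficients of each power of t gives A0 = -2, A1 = -1, so q_p = -2 - t.

q = -2 - t + C1*exp(4*t) + C2*exp(t)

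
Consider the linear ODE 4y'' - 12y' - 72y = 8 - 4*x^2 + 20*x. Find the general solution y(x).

Divide through by 4: y'' - 3y' - 18y = 2 - x^2 + 5*x.
Characteristic equation r² - 3r - 18 = 0 factors as (r - 6)(r + 3) = 0, so r = 6, -3.
Hence y_h = C1*exp(6*x) + C2*exp(-3*x).
For the particular solution try y_p = A0 + A1*x + A2*x^2. Substituting and matching coefficients of each power of x gives A0 = -1/18, A1 = -8/27, A2 = 1/18, so y_p = -1/18 - 8*x/27 + x^2/18.

y = -1/18 - 8*x/27 + x**2/18 + C1*exp(6*x) + C2*exp(-3*x)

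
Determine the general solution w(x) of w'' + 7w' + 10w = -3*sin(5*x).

w = 9*sin(5*x)/290 + 21*cos(5*x)/290 + C1*exp(-2*x) + C2*exp(-5*x)

Characteristic equation r² + 7r + 10 = 0 factors as (r + 2)(r + 5) = 0, so r = -2, -5.
Hence w_h = C1*exp(-2*x) + C2*exp(-5*x).
Try w_p = A*cos(5*x) + B*sin(5*x). Substituting and equating the coefficients of cos(5x) and sin(5x) gives A = 21/290, B = 9/290, so w_p = 9*sin(5*x)/290 + 21*cos(5*x)/290.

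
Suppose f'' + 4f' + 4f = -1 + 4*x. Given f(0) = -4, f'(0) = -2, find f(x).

Characteristic equation r² + 4r + 4 = 0 has discriminant (4)² - 4·(4) = 0, so r = -2 is a repeated root.
Hence f_h = (C1 + C2*x)*exp(-2*x).
For the particular solution try f_p = A0 + A1*x. Substituting and matching coefficients of each power of x gives A0 = -5/4, A1 = 1, so f_p = -5/4 + x.
General solution: f = -5/4 + x + C1*exp(-2*x) + C2*x*exp(-2*x).
Apply the initial conditions: f(0) = -5/4 + C1 = -4 and f'(0) = 1 + C2 - 2*C1 = -2. Solving gives C1 = -11/4, C2 = -17/2.

f = -5/4 + x - 11*exp(-2*x)/4 - 17*x*exp(-2*x)/2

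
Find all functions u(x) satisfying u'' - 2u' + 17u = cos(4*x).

Characteristic equation r² - 2r + 17 = 0 has discriminant (-2)² - 4·(17) = -64 < 0, so r = 1 ± 4i.
Hence u_h = C1*cos(4*x)*exp(x) + C2*exp(x)*sin(4*x).
Try u_p = A*cos(4*x) + B*sin(4*x). Substituting and equating the coefficients of cos(4x) and sin(4x) gives A = 1/65, B = -8/65, so u_p = -8*sin(4*x)/65 + cos(4*x)/65.

u = -8*sin(4*x)/65 + cos(4*x)/65 + C1*cos(4*x)*exp(x) + C2*exp(x)*sin(4*x)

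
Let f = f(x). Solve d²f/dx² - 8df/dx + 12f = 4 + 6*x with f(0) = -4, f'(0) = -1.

Characteristic equation r² - 8r + 12 = 0 factors as (r - 2)(r - 6) = 0, so r = 2, 6.
Hence f_h = C1*exp(2*x) + C2*exp(6*x).
For the particular solution try f_p = A0 + A1*x. Substituting and matching coefficients of each power of x gives A0 = 2/3, A1 = 1/2, so f_p = 2/3 + x/2.
General solution: f = 2/3 + x/2 + C1*exp(2*x) + C2*exp(6*x).
Apply the initial conditions: f(0) = 2/3 + C1 + C2 = -4 and f'(0) = 1/2 + 2*C1 + 6*C2 = -1. Solving gives C1 = -53/8, C2 = 47/24.

f = 2/3 + x/2 - 53*exp(2*x)/8 + 47*exp(6*x)/24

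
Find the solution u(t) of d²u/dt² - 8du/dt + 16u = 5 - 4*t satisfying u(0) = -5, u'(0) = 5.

u = 3/16 - 83*exp(4*t)/16 - t/4 + 26*t*exp(4*t)

Characteristic equation r² - 8r + 16 = 0 has discriminant (-8)² - 4·(16) = 0, so r = 4 is a repeated root.
Hence u_h = (C1 + C2*t)*exp(4*t).
For the particular solution try u_p = A0 + A1*t. Substituting and matching coefficients of each power of t gives A0 = 3/16, A1 = -1/4, so u_p = 3/16 - t/4.
General solution: u = 3/16 - t/4 + C1*exp(4*t) + C2*t*exp(4*t).
Apply the initial conditions: u(0) = 3/16 + C1 = -5 and u'(0) = -1/4 + C2 + 4*C1 = 5. Solving gives C1 = -83/16, C2 = 26.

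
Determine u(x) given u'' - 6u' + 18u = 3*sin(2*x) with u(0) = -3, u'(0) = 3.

u = 9*cos(2*x)/85 + 21*sin(2*x)/170 - 264*cos(3*x)*exp(3*x)/85 + 342*exp(3*x)*sin(3*x)/85

Characteristic equation r² - 6r + 18 = 0 has discriminant (-6)² - 4·(18) = -36 < 0, so r = 3 ± 3i.
Hence u_h = C1*cos(3*x)*exp(3*x) + C2*exp(3*x)*sin(3*x).
Try u_p = A*cos(2*x) + B*sin(2*x). Substituting and equating the coefficients of cos(2x) and sin(2x) gives A = 9/85, B = 21/170, so u_p = 9*cos(2*x)/85 + 21*sin(2*x)/170.
General solution: u = 9*cos(2*x)/85 + 21*sin(2*x)/170 + C1*cos(3*x)*exp(3*x) + C2*exp(3*x)*sin(3*x).
Apply the initial conditions: u(0) = 9/85 + C1 = -3 and u'(0) = 21/85 + 3*C1 + 3*C2 = 3. Solving gives C1 = -264/85, C2 = 342/85.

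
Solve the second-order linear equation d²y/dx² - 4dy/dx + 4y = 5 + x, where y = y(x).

y = 3/2 + x/4 + C1*exp(2*x) + C2*x*exp(2*x)

Characteristic equation r² - 4r + 4 = 0 has discriminant (-4)² - 4·(4) = 0, so r = 2 is a repeated root.
Hence y_h = (C1 + C2*x)*exp(2*x).
For the particular solution try y_p = A0 + A1*x. Substituting and matching coefficients of each power of x gives A0 = 3/2, A1 = 1/4, so y_p = 3/2 + x/4.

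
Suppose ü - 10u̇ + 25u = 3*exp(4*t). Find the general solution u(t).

u = 3*exp(4*t) + C1*exp(5*t) + C2*t*exp(5*t)

Characteristic equation r² - 10r + 25 = 0 has discriminant (-10)² - 4·(25) = 0, so r = 5 is a repeated root.
Hence u_h = (C1 + C2*t)*exp(5*t).
Try u_p = A*exp(4*t). Substituting into the equation and dividing by exp(4*t) gives A = 3, so u_p = 3*exp(4*t).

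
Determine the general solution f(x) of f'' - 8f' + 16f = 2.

f = 1/8 + C1*exp(4*x) + C2*x*exp(4*x)

Characteristic equation r² - 8r + 16 = 0 has discriminant (-8)² - 4·(16) = 0, so r = 4 is a repeated root.
Hence f_h = (C1 + C2*x)*exp(4*x).
For the particular solution try f_p = A0. Substituting and matching coefficients of each power of x gives A0 = 1/8, so f_p = 1/8.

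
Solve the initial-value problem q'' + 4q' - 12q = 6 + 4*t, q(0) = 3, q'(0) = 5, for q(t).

Characteristic equation r² + 4r - 12 = 0 factors as (r - 2)(r + 6) = 0, so r = 2, -6.
Hence q_h = C1*exp(2*t) + C2*exp(-6*t).
For the particular solution try q_p = A0 + A1*t. Substituting and matching coefficients of each power of t gives A0 = -11/18, A1 = -1/3, so q_p = -11/18 - t/3.
General solution: q = -11/18 - t/3 + C1*exp(2*t) + C2*exp(-6*t).
Apply the initial conditions: q(0) = -11/18 + C1 + C2 = 3 and q'(0) = -1/3 - 6*C2 + 2*C1 = 5. Solving gives C1 = 27/8, C2 = 17/72.

q = -11/18 - t/3 + 17*exp(-6*t)/72 + 27*exp(2*t)/8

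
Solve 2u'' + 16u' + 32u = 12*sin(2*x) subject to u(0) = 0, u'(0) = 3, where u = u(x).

Divide through by 2: u'' + 8u' + 16u = 6*sin(2*x).
Characteristic equation r² + 8r + 16 = 0 has discriminant (8)² - 4·(16) = 0, so r = -4 is a repeated root.
Hence u_h = (C1 + C2*x)*exp(-4*x).
Try u_p = A*cos(2*x) + B*sin(2*x). Substituting and equating the coefficients of cos(2x) and sin(2x) gives A = -6/25, B = 9/50, so u_p = -6*cos(2*x)/25 + 9*sin(2*x)/50.
General solution: u = -6*cos(2*x)/25 + 9*sin(2*x)/50 + C1*exp(-4*x) + C2*x*exp(-4*x).
Apply the initial conditions: u(0) = -6/25 + C1 = 0 and u'(0) = 9/25 + C2 - 4*C1 = 3. Solving gives C1 = 6/25, C2 = 18/5.

u = -6*cos(2*x)/25 + 6*exp(-4*x)/25 + 9*sin(2*x)/50 + 18*x*exp(-4*x)/5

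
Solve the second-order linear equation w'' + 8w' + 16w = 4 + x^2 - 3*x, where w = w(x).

Characteristic equation r² + 8r + 16 = 0 has discriminant (8)² - 4·(16) = 0, so r = -4 is a repeated root.
Hence w_h = (C1 + C2*x)*exp(-4*x).
For the particular solution try w_p = A0 + A1*x + A2*x^2. Substituting and matching coefficients of each power of x gives A0 = 47/128, A1 = -1/4, A2 = 1/16, so w_p = 47/128 - x/4 + x^2/16.

w = 47/128 - x/4 + x**2/16 + C1*exp(-4*x) + C2*x*exp(-4*x)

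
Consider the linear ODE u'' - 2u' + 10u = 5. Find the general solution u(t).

u = 1/2 + C1*cos(3*t)*exp(t) + C2*exp(t)*sin(3*t)

Characteristic equation r² - 2r + 10 = 0 has discriminant (-2)² - 4·(10) = -36 < 0, so r = 1 ± 3i.
Hence u_h = C1*cos(3*t)*exp(t) + C2*exp(t)*sin(3*t).
For the particular solution try u_p = A0. Substituting and matching coefficients of each power of t gives A0 = 1/2, so u_p = 1/2.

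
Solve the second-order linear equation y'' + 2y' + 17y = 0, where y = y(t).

Characteristic equation r² + 2r + 17 = 0 has discriminant (2)² - 4·(17) = -64 < 0, so r = -1 ± 4i.
Hence y_h = C1*cos(4*t)*exp(-t) + C2*exp(-t)*sin(4*t).

y = C1*cos(4*t)*exp(-t) + C2*exp(-t)*sin(4*t)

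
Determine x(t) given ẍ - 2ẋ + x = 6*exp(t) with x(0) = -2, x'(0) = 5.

Characteristic equation r² - 2r + 1 = 0 has discriminant (-2)² - 4·(1) = 0, so r = 1 is a repeated root.
Hence x_h = (C1 + C2*t)*exp(t).
Since exp(t) solves the homogeneous equation (r = 1 is a root of multiplicity 2), multiply the trial by t^2. Try x_p = A*t^2*exp(t). Substituting into the equation and dividing by exp(t) gives A = 3, so x_p = 3*t^2*exp(t).
General solution: x = C1*exp(t) + 3*t^2*exp(t) + C2*t*exp(t).
Apply the initial conditions: x(0) = C1 = -2 and x'(0) = C1 + C2 = 5. Solving gives C1 = -2, C2 = 7.

x = -2*exp(t) + 3*t**2*exp(t) + 7*t*exp(t)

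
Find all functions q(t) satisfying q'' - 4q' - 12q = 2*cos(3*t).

q = -14*cos(3*t)/195 - 8*sin(3*t)/195 + C1*exp(-2*t) + C2*exp(6*t)

Characteristic equation r² - 4r - 12 = 0 factors as (r + 2)(r - 6) = 0, so r = -2, 6.
Hence q_h = C1*exp(-2*t) + C2*exp(6*t).
Try q_p = A*cos(3*t) + B*sin(3*t). Substituting and equating the coefficients of cos(3t) and sin(3t) gives A = -14/195, B = -8/195, so q_p = -14*cos(3*t)/195 - 8*sin(3*t)/195.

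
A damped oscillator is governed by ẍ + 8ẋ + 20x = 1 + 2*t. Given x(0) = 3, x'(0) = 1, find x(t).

x = 1/100 + t/10 + 299*cos(2*t)*exp(-4*t)/100 + 643*exp(-4*t)*sin(2*t)/100

Characteristic equation r² + 8r + 20 = 0 has discriminant (8)² - 4·(20) = -16 < 0, so r = -4 ± 2i.
Hence x_h = C1*cos(2*t)*exp(-4*t) + C2*exp(-4*t)*sin(2*t).
For the particular solution try x_p = A0 + A1*t. Substituting and matching coefficients of each power of t gives A0 = 1/100, A1 = 1/10, so x_p = 1/100 + t/10.
General solution: x = 1/100 + t/10 + C1*cos(2*t)*exp(-4*t) + C2*exp(-4*t)*sin(2*t).
Apply the initial conditions: x(0) = 1/100 + C1 = 3 and x'(0) = 1/10 - 4*C1 + 2*C2 = 1. Solving gives C1 = 299/100, C2 = 643/100.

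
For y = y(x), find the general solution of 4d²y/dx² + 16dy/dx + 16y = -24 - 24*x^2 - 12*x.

y = -3 - 3*x**2/2 + 9*x/4 + C1*exp(-2*x) + C2*x*exp(-2*x)

Divide through by 4: y'' + 4y' + 4y = -6 - 6*x^2 - 3*x.
Characteristic equation r² + 4r + 4 = 0 has discriminant (4)² - 4·(4) = 0, so r = -2 is a repeated root.
Hence y_h = (C1 + C2*x)*exp(-2*x).
For the particular solution try y_p = A0 + A1*x + A2*x^2. Substituting and matching coefficients of each power of x gives A0 = -3, A1 = 9/4, A2 = -3/2, so y_p = -3 - 3*x^2/2 + 9*x/4.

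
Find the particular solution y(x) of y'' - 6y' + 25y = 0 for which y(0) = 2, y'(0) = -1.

Characteristic equation r² - 6r + 25 = 0 has discriminant (-6)² - 4·(25) = -64 < 0, so r = 3 ± 4i.
Hence y_h = C1*cos(4*x)*exp(3*x) + C2*exp(3*x)*sin(4*x).
Apply the initial conditions: y(0) = C1 = 2 and y'(0) = 3*C1 + 4*C2 = -1. Solving gives C1 = 2, C2 = -7/4.

y = 2*cos(4*x)*exp(3*x) - 7*exp(3*x)*sin(4*x)/4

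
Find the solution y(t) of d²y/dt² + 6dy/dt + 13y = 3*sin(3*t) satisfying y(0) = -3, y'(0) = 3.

y = -27*cos(3*t)/170 + 3*sin(3*t)/85 - 957*exp(-3*t)*sin(2*t)/340 - 483*cos(2*t)*exp(-3*t)/170

Characteristic equation r² + 6r + 13 = 0 has discriminant (6)² - 4·(13) = -16 < 0, so r = -3 ± 2i.
Hence y_h = C1*cos(2*t)*exp(-3*t) + C2*exp(-3*t)*sin(2*t).
Try y_p = A*cos(3*t) + B*sin(3*t). Substituting and equating the coefficients of cos(3t) and sin(3t) gives A = -27/170, B = 3/85, so y_p = -27*cos(3*t)/170 + 3*sin(3*t)/85.
General solution: y = -27*cos(3*t)/170 + 3*sin(3*t)/85 + C1*cos(2*t)*exp(-3*t) + C2*exp(-3*t)*sin(2*t).
Apply the initial conditions: y(0) = -27/170 + C1 = -3 and y'(0) = 9/85 - 3*C1 + 2*C2 = 3. Solving gives C1 = -483/170, C2 = -957/340.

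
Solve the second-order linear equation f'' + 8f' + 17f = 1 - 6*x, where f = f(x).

Characteristic equation r² + 8r + 17 = 0 has discriminant (8)² - 4·(17) = -4 < 0, so r = -4 ± i.
Hence f_h = C1*cos(x)*exp(-4*x) + C2*exp(-4*x)*sin(x).
For the particular solution try f_p = A0 + A1*x. Substituting and matching coefficients of each power of x gives A0 = 65/289, A1 = -6/17, so f_p = 65/289 - 6*x/17.

f = 65/289 - 6*x/17 + C1*cos(x)*exp(-4*x) + C2*exp(-4*x)*sin(x)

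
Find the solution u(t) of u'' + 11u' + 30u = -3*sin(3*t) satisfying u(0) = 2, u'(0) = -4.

Characteristic equation r² + 11r + 30 = 0 factors as (r + 5)(r + 6) = 0, so r = -5, -6.
Hence u_h = C1*exp(-5*t) + C2*exp(-6*t).
Try u_p = A*cos(3*t) + B*sin(3*t). Substituting and equating the coefficients of cos(3t) and sin(3t) gives A = 11/170, B = -7/170, so u_p = -7*sin(3*t)/170 + 11*cos(3*t)/170.
General solution: u = -7*sin(3*t)/170 + 11*cos(3*t)/170 + C1*exp(-5*t) + C2*exp(-6*t).
Apply the initial conditions: u(0) = 11/170 + C1 + C2 = 2 and u'(0) = -21/170 - 6*C2 - 5*C1 = -4. Solving gives C1 = 263/34, C2 = -29/5.

u = -29*exp(-6*t)/5 - 7*sin(3*t)/170 + 11*cos(3*t)/170 + 263*exp(-5*t)/34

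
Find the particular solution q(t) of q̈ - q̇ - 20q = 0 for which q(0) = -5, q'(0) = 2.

q = -3*exp(-4*t) - 2*exp(5*t)

Characteristic equation r² - r - 20 = 0 factors as (r - 5)(r + 4) = 0, so r = 5, -4.
Hence q_h = C1*exp(5*t) + C2*exp(-4*t).
Apply the initial conditions: q(0) = C1 + C2 = -5 and q'(0) = -4*C2 + 5*C1 = 2. Solving gives C1 = -2, C2 = -3.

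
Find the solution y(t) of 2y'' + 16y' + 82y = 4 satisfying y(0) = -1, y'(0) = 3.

Divide through by 2: y'' + 8y' + 41y = 2.
Characteristic equation r² + 8r + 41 = 0 has discriminant (8)² - 4·(41) = -100 < 0, so r = -4 ± 5i.
Hence y_h = C1*cos(5*t)*exp(-4*t) + C2*exp(-4*t)*sin(5*t).
For the particular solution try y_p = A0. Substituting and matching coefficients of each power of t gives A0 = 2/41, so y_p = 2/41.
General solution: y = 2/41 + C1*cos(5*t)*exp(-4*t) + C2*exp(-4*t)*sin(5*t).
Apply the initial conditions: y(0) = 2/41 + C1 = -1 and y'(0) = -4*C1 + 5*C2 = 3. Solving gives C1 = -43/41, C2 = -49/205.

y = 2/41 - 49*exp(-4*t)*sin(5*t)/205 - 43*cos(5*t)*exp(-4*t)/41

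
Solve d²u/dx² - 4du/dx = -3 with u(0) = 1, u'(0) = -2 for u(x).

u = 27/16 - 11*exp(4*x)/16 + 3*x/4

Characteristic equation r² - 4r = 0 factors as (r - 4)r = 0, so r = 4, 0.
Hence u_h = C1*exp(4*x) + C2.
Since 1 solves the homogeneous equation (r = 0 is a root of multiplicity 1), multiply the trial by x. Try u_p = A*x. Substituting into the equation and dividing by 1 gives A = 3/4, so u_p = 3*x/4.
General solution: u = C2 + 3*x/4 + C1*exp(4*x).
Apply the initial conditions: u(0) = C1 + C2 = 1 and u'(0) = 3/4 + 4*C1 = -2. Solving gives C1 = -11/16, C2 = 27/16.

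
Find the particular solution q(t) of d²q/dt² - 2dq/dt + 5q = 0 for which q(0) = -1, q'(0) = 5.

Characteristic equation r² - 2r + 5 = 0 has discriminant (-2)² - 4·(5) = -16 < 0, so r = 1 ± 2i.
Hence q_h = C1*cos(2*t)*exp(t) + C2*exp(t)*sin(2*t).
Apply the initial conditions: q(0) = C1 = -1 and q'(0) = C1 + 2*C2 = 5. Solving gives C1 = -1, C2 = 3.

q = -cos(2*t)*exp(t) + 3*exp(t)*sin(2*t)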